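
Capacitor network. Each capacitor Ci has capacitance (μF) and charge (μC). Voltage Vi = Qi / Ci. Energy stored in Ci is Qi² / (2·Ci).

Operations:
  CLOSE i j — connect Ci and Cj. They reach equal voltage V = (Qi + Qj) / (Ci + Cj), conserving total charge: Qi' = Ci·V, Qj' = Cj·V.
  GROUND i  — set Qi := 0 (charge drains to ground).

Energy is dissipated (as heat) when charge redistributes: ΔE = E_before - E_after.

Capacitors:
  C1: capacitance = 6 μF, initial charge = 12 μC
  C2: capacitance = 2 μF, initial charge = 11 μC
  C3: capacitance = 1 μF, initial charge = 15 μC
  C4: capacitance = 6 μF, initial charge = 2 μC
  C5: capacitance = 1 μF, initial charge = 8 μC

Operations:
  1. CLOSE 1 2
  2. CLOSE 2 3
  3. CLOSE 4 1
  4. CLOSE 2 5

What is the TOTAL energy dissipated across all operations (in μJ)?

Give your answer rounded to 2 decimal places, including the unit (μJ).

Initial: C1(6μF, Q=12μC, V=2.00V), C2(2μF, Q=11μC, V=5.50V), C3(1μF, Q=15μC, V=15.00V), C4(6μF, Q=2μC, V=0.33V), C5(1μF, Q=8μC, V=8.00V)
Op 1: CLOSE 1-2: Q_total=23.00, C_total=8.00, V=2.88; Q1=17.25, Q2=5.75; dissipated=9.188
Op 2: CLOSE 2-3: Q_total=20.75, C_total=3.00, V=6.92; Q2=13.83, Q3=6.92; dissipated=49.005
Op 3: CLOSE 4-1: Q_total=19.25, C_total=12.00, V=1.60; Q4=9.62, Q1=9.62; dissipated=9.690
Op 4: CLOSE 2-5: Q_total=21.83, C_total=3.00, V=7.28; Q2=14.56, Q5=7.28; dissipated=0.391
Total dissipated: 68.274 μJ

Answer: 68.27 μJ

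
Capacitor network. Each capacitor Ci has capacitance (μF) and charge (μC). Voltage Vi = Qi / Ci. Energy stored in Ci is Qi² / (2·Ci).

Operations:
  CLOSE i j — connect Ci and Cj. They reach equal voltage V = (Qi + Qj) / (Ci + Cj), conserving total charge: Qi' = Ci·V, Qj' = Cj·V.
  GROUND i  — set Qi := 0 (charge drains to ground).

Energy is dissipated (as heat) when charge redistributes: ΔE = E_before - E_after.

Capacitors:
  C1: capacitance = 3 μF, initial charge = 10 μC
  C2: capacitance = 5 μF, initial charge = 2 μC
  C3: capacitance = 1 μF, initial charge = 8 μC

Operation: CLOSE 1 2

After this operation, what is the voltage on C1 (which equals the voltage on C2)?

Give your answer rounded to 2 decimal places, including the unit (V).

Answer: 1.50 V

Derivation:
Initial: C1(3μF, Q=10μC, V=3.33V), C2(5μF, Q=2μC, V=0.40V), C3(1μF, Q=8μC, V=8.00V)
Op 1: CLOSE 1-2: Q_total=12.00, C_total=8.00, V=1.50; Q1=4.50, Q2=7.50; dissipated=8.067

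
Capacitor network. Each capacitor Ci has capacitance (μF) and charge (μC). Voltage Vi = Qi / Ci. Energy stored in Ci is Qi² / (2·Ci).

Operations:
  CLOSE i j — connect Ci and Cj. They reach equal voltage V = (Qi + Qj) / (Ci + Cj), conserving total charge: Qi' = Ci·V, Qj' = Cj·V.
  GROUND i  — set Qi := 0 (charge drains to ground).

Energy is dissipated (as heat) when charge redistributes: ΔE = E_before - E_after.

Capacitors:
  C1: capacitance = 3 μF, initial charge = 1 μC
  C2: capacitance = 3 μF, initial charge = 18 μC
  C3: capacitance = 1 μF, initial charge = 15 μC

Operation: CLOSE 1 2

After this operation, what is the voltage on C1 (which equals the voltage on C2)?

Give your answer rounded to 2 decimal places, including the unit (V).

Initial: C1(3μF, Q=1μC, V=0.33V), C2(3μF, Q=18μC, V=6.00V), C3(1μF, Q=15μC, V=15.00V)
Op 1: CLOSE 1-2: Q_total=19.00, C_total=6.00, V=3.17; Q1=9.50, Q2=9.50; dissipated=24.083

Answer: 3.17 V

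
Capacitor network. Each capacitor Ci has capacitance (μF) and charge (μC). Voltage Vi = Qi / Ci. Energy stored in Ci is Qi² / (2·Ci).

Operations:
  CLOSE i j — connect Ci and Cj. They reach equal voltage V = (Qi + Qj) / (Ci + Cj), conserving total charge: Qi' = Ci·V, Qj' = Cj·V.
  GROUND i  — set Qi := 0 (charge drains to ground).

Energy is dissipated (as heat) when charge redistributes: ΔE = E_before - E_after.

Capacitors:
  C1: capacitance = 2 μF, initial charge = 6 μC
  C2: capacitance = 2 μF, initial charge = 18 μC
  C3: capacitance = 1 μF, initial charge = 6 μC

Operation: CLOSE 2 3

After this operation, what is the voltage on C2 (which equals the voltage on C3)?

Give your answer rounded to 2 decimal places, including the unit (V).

Initial: C1(2μF, Q=6μC, V=3.00V), C2(2μF, Q=18μC, V=9.00V), C3(1μF, Q=6μC, V=6.00V)
Op 1: CLOSE 2-3: Q_total=24.00, C_total=3.00, V=8.00; Q2=16.00, Q3=8.00; dissipated=3.000

Answer: 8.00 V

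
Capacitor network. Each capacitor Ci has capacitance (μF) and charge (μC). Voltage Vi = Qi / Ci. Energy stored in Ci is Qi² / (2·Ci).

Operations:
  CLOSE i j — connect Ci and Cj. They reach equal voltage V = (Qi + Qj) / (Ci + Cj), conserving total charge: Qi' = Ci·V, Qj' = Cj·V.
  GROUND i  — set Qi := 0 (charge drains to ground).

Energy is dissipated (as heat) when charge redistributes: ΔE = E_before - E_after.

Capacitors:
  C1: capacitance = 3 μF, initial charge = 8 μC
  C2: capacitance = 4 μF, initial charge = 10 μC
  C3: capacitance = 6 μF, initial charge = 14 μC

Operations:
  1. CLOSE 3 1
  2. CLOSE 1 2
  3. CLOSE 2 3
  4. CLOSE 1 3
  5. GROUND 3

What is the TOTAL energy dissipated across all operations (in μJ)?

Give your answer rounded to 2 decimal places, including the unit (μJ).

Initial: C1(3μF, Q=8μC, V=2.67V), C2(4μF, Q=10μC, V=2.50V), C3(6μF, Q=14μC, V=2.33V)
Op 1: CLOSE 3-1: Q_total=22.00, C_total=9.00, V=2.44; Q3=14.67, Q1=7.33; dissipated=0.111
Op 2: CLOSE 1-2: Q_total=17.33, C_total=7.00, V=2.48; Q1=7.43, Q2=9.90; dissipated=0.003
Op 3: CLOSE 2-3: Q_total=24.57, C_total=10.00, V=2.46; Q2=9.83, Q3=14.74; dissipated=0.001
Op 4: CLOSE 1-3: Q_total=22.17, C_total=9.00, V=2.46; Q1=7.39, Q3=14.78; dissipated=0.000
Op 5: GROUND 3: Q3=0; energy lost=18.206
Total dissipated: 18.322 μJ

Answer: 18.32 μJ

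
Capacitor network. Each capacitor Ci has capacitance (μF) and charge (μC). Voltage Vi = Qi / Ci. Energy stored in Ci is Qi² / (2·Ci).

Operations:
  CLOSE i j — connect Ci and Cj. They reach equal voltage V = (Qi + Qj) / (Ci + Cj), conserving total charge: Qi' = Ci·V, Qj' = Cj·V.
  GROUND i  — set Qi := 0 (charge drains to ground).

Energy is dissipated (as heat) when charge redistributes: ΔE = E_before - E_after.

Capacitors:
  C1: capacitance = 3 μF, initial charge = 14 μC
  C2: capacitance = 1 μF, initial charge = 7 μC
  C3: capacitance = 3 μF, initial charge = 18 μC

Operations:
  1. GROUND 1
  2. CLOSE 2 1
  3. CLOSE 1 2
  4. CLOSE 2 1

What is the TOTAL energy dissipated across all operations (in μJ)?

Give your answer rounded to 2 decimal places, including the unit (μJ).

Initial: C1(3μF, Q=14μC, V=4.67V), C2(1μF, Q=7μC, V=7.00V), C3(3μF, Q=18μC, V=6.00V)
Op 1: GROUND 1: Q1=0; energy lost=32.667
Op 2: CLOSE 2-1: Q_total=7.00, C_total=4.00, V=1.75; Q2=1.75, Q1=5.25; dissipated=18.375
Op 3: CLOSE 1-2: Q_total=7.00, C_total=4.00, V=1.75; Q1=5.25, Q2=1.75; dissipated=0.000
Op 4: CLOSE 2-1: Q_total=7.00, C_total=4.00, V=1.75; Q2=1.75, Q1=5.25; dissipated=0.000
Total dissipated: 51.042 μJ

Answer: 51.04 μJ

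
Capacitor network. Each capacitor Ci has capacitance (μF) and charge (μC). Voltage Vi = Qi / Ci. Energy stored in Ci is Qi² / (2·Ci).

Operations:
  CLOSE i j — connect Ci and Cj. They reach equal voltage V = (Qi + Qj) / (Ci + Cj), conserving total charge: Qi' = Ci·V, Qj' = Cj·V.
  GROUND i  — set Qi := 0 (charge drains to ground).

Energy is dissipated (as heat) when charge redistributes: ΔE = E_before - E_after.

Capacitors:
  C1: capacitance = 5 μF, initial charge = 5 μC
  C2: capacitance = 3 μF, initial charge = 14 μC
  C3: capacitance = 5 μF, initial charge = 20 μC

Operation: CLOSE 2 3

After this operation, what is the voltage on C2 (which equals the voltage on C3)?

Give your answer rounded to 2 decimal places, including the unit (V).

Answer: 4.25 V

Derivation:
Initial: C1(5μF, Q=5μC, V=1.00V), C2(3μF, Q=14μC, V=4.67V), C3(5μF, Q=20μC, V=4.00V)
Op 1: CLOSE 2-3: Q_total=34.00, C_total=8.00, V=4.25; Q2=12.75, Q3=21.25; dissipated=0.417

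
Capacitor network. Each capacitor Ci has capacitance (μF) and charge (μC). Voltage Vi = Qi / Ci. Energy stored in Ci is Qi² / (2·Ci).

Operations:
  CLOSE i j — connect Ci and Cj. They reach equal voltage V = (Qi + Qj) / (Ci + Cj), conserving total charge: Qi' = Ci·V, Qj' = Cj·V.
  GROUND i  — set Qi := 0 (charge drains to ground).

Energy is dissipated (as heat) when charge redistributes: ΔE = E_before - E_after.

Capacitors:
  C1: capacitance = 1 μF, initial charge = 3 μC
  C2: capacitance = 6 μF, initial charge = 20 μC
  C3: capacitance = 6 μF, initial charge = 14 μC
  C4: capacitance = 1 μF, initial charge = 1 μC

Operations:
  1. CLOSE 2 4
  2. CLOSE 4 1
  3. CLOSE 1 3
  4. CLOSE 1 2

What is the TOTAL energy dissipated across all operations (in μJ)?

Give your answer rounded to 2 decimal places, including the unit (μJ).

Answer: 2.66 μJ

Derivation:
Initial: C1(1μF, Q=3μC, V=3.00V), C2(6μF, Q=20μC, V=3.33V), C3(6μF, Q=14μC, V=2.33V), C4(1μF, Q=1μC, V=1.00V)
Op 1: CLOSE 2-4: Q_total=21.00, C_total=7.00, V=3.00; Q2=18.00, Q4=3.00; dissipated=2.333
Op 2: CLOSE 4-1: Q_total=6.00, C_total=2.00, V=3.00; Q4=3.00, Q1=3.00; dissipated=0.000
Op 3: CLOSE 1-3: Q_total=17.00, C_total=7.00, V=2.43; Q1=2.43, Q3=14.57; dissipated=0.190
Op 4: CLOSE 1-2: Q_total=20.43, C_total=7.00, V=2.92; Q1=2.92, Q2=17.51; dissipated=0.140
Total dissipated: 2.664 μJ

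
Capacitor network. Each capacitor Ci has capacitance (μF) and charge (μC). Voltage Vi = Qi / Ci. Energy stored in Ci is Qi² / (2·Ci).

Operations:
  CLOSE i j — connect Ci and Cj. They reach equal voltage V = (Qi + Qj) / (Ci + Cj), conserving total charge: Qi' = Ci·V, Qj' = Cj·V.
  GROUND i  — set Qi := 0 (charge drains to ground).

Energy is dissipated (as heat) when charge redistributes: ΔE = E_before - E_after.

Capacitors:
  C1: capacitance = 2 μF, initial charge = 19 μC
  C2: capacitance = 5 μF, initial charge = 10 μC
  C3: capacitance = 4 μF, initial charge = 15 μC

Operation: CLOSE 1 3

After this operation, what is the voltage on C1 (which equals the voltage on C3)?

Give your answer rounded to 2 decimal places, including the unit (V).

Answer: 5.67 V

Derivation:
Initial: C1(2μF, Q=19μC, V=9.50V), C2(5μF, Q=10μC, V=2.00V), C3(4μF, Q=15μC, V=3.75V)
Op 1: CLOSE 1-3: Q_total=34.00, C_total=6.00, V=5.67; Q1=11.33, Q3=22.67; dissipated=22.042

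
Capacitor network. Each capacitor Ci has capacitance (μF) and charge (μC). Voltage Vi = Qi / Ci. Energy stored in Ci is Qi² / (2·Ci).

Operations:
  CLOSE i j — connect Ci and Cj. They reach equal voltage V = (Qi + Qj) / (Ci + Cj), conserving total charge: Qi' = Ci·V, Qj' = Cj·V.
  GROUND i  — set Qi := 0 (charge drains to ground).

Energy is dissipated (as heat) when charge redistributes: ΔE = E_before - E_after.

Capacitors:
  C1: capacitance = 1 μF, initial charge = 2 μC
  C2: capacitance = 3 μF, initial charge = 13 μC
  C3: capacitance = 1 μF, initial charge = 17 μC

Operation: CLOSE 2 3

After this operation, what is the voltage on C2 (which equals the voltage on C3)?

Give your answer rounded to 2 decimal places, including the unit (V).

Initial: C1(1μF, Q=2μC, V=2.00V), C2(3μF, Q=13μC, V=4.33V), C3(1μF, Q=17μC, V=17.00V)
Op 1: CLOSE 2-3: Q_total=30.00, C_total=4.00, V=7.50; Q2=22.50, Q3=7.50; dissipated=60.167

Answer: 7.50 V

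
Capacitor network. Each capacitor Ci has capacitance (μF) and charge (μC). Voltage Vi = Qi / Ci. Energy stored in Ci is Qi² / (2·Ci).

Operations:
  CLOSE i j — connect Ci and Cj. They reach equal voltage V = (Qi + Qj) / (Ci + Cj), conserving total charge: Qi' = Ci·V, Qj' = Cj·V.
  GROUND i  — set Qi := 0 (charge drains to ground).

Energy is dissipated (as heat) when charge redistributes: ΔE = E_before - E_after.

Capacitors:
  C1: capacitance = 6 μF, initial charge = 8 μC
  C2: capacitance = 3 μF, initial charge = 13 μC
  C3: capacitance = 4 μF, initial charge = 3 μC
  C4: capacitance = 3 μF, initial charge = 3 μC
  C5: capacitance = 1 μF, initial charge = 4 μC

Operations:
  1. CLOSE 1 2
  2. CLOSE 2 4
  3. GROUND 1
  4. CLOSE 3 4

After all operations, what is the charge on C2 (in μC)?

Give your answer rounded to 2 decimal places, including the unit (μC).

Initial: C1(6μF, Q=8μC, V=1.33V), C2(3μF, Q=13μC, V=4.33V), C3(4μF, Q=3μC, V=0.75V), C4(3μF, Q=3μC, V=1.00V), C5(1μF, Q=4μC, V=4.00V)
Op 1: CLOSE 1-2: Q_total=21.00, C_total=9.00, V=2.33; Q1=14.00, Q2=7.00; dissipated=9.000
Op 2: CLOSE 2-4: Q_total=10.00, C_total=6.00, V=1.67; Q2=5.00, Q4=5.00; dissipated=1.333
Op 3: GROUND 1: Q1=0; energy lost=16.333
Op 4: CLOSE 3-4: Q_total=8.00, C_total=7.00, V=1.14; Q3=4.57, Q4=3.43; dissipated=0.720
Final charges: Q1=0.00, Q2=5.00, Q3=4.57, Q4=3.43, Q5=4.00

Answer: 5.00 μC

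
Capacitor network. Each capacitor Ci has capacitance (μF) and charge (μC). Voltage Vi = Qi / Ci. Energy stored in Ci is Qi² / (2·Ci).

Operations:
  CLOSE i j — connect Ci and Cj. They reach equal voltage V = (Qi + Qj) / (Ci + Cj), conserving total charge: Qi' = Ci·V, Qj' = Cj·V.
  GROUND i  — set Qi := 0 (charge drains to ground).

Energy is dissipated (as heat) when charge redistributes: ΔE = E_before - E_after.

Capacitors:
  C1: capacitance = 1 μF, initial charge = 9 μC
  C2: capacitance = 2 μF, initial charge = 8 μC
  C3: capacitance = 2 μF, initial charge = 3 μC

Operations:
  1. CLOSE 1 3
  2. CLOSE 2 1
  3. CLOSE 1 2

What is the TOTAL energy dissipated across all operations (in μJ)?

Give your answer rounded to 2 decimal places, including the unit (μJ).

Answer: 18.75 μJ

Derivation:
Initial: C1(1μF, Q=9μC, V=9.00V), C2(2μF, Q=8μC, V=4.00V), C3(2μF, Q=3μC, V=1.50V)
Op 1: CLOSE 1-3: Q_total=12.00, C_total=3.00, V=4.00; Q1=4.00, Q3=8.00; dissipated=18.750
Op 2: CLOSE 2-1: Q_total=12.00, C_total=3.00, V=4.00; Q2=8.00, Q1=4.00; dissipated=0.000
Op 3: CLOSE 1-2: Q_total=12.00, C_total=3.00, V=4.00; Q1=4.00, Q2=8.00; dissipated=0.000
Total dissipated: 18.750 μJ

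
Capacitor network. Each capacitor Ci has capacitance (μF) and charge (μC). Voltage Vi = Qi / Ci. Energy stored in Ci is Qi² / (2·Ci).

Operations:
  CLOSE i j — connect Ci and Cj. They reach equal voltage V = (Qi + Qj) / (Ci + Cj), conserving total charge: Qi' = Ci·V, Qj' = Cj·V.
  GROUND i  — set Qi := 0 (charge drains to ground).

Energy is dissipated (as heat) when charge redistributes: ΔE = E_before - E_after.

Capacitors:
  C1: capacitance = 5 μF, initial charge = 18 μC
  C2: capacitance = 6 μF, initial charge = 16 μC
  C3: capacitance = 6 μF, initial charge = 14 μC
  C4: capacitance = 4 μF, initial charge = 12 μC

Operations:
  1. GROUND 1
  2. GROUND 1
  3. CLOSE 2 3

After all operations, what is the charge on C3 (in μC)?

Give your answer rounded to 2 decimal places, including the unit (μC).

Initial: C1(5μF, Q=18μC, V=3.60V), C2(6μF, Q=16μC, V=2.67V), C3(6μF, Q=14μC, V=2.33V), C4(4μF, Q=12μC, V=3.00V)
Op 1: GROUND 1: Q1=0; energy lost=32.400
Op 2: GROUND 1: Q1=0; energy lost=0.000
Op 3: CLOSE 2-3: Q_total=30.00, C_total=12.00, V=2.50; Q2=15.00, Q3=15.00; dissipated=0.167
Final charges: Q1=0.00, Q2=15.00, Q3=15.00, Q4=12.00

Answer: 15.00 μC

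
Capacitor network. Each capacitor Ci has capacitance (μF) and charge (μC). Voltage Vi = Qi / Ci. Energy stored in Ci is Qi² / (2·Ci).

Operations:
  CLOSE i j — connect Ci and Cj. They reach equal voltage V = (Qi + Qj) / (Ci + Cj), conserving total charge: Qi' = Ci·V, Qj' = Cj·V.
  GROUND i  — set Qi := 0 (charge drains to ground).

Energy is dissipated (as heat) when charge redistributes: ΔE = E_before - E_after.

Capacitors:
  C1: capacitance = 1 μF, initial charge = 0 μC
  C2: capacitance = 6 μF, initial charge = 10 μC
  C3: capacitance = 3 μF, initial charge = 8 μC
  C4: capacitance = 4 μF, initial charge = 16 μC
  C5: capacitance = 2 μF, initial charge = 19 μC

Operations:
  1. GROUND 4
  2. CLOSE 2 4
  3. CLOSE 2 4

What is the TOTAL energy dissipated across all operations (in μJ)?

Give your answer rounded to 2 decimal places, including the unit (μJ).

Answer: 35.33 μJ

Derivation:
Initial: C1(1μF, Q=0μC, V=0.00V), C2(6μF, Q=10μC, V=1.67V), C3(3μF, Q=8μC, V=2.67V), C4(4μF, Q=16μC, V=4.00V), C5(2μF, Q=19μC, V=9.50V)
Op 1: GROUND 4: Q4=0; energy lost=32.000
Op 2: CLOSE 2-4: Q_total=10.00, C_total=10.00, V=1.00; Q2=6.00, Q4=4.00; dissipated=3.333
Op 3: CLOSE 2-4: Q_total=10.00, C_total=10.00, V=1.00; Q2=6.00, Q4=4.00; dissipated=0.000
Total dissipated: 35.333 μJ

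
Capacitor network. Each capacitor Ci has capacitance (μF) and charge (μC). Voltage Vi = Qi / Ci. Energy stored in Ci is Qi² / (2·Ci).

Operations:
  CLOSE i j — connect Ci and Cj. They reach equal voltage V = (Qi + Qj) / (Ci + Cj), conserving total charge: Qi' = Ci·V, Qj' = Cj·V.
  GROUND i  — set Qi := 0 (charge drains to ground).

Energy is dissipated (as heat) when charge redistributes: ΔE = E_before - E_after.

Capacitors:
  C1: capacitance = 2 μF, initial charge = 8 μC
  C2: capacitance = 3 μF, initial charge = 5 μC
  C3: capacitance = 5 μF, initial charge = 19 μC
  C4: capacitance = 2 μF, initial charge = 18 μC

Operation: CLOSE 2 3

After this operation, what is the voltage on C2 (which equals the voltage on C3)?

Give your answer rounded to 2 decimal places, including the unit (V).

Initial: C1(2μF, Q=8μC, V=4.00V), C2(3μF, Q=5μC, V=1.67V), C3(5μF, Q=19μC, V=3.80V), C4(2μF, Q=18μC, V=9.00V)
Op 1: CLOSE 2-3: Q_total=24.00, C_total=8.00, V=3.00; Q2=9.00, Q3=15.00; dissipated=4.267

Answer: 3.00 V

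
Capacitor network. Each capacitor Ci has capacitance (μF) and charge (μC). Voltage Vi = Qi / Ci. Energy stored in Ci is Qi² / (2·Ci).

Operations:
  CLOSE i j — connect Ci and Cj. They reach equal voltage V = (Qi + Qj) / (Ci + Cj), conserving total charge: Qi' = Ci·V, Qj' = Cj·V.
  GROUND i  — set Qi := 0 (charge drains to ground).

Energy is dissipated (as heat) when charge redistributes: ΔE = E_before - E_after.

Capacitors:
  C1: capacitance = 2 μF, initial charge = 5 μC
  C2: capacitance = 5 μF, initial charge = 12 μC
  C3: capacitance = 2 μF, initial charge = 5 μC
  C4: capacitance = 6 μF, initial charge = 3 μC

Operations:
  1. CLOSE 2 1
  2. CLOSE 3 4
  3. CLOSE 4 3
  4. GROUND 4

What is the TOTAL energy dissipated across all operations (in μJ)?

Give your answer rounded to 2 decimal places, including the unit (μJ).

Initial: C1(2μF, Q=5μC, V=2.50V), C2(5μF, Q=12μC, V=2.40V), C3(2μF, Q=5μC, V=2.50V), C4(6μF, Q=3μC, V=0.50V)
Op 1: CLOSE 2-1: Q_total=17.00, C_total=7.00, V=2.43; Q2=12.14, Q1=4.86; dissipated=0.007
Op 2: CLOSE 3-4: Q_total=8.00, C_total=8.00, V=1.00; Q3=2.00, Q4=6.00; dissipated=3.000
Op 3: CLOSE 4-3: Q_total=8.00, C_total=8.00, V=1.00; Q4=6.00, Q3=2.00; dissipated=0.000
Op 4: GROUND 4: Q4=0; energy lost=3.000
Total dissipated: 6.007 μJ

Answer: 6.01 μJ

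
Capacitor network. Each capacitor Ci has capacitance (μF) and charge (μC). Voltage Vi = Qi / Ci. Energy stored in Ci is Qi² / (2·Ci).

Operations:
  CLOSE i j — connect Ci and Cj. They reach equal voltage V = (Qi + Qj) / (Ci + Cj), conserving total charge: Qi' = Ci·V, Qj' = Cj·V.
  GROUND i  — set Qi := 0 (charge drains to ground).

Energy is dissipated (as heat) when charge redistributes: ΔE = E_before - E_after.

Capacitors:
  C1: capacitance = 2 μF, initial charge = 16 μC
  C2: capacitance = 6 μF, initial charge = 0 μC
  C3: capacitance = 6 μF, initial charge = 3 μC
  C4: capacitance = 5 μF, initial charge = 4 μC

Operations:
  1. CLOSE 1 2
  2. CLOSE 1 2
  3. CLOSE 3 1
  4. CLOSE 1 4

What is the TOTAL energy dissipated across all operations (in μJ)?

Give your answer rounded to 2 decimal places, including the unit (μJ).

Answer: 49.69 μJ

Derivation:
Initial: C1(2μF, Q=16μC, V=8.00V), C2(6μF, Q=0μC, V=0.00V), C3(6μF, Q=3μC, V=0.50V), C4(5μF, Q=4μC, V=0.80V)
Op 1: CLOSE 1-2: Q_total=16.00, C_total=8.00, V=2.00; Q1=4.00, Q2=12.00; dissipated=48.000
Op 2: CLOSE 1-2: Q_total=16.00, C_total=8.00, V=2.00; Q1=4.00, Q2=12.00; dissipated=0.000
Op 3: CLOSE 3-1: Q_total=7.00, C_total=8.00, V=0.88; Q3=5.25, Q1=1.75; dissipated=1.688
Op 4: CLOSE 1-4: Q_total=5.75, C_total=7.00, V=0.82; Q1=1.64, Q4=4.11; dissipated=0.004
Total dissipated: 49.692 μJ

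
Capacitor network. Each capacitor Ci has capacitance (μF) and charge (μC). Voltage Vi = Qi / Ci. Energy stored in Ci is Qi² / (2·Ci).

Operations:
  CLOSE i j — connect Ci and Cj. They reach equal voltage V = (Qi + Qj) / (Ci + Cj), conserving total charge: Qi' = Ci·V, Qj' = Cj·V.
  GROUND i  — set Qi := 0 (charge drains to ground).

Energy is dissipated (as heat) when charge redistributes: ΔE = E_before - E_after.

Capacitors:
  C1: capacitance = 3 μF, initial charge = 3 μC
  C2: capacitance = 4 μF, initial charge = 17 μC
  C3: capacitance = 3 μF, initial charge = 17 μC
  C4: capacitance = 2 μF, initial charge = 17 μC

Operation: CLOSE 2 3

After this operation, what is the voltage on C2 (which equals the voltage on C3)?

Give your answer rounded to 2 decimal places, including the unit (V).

Initial: C1(3μF, Q=3μC, V=1.00V), C2(4μF, Q=17μC, V=4.25V), C3(3μF, Q=17μC, V=5.67V), C4(2μF, Q=17μC, V=8.50V)
Op 1: CLOSE 2-3: Q_total=34.00, C_total=7.00, V=4.86; Q2=19.43, Q3=14.57; dissipated=1.720

Answer: 4.86 V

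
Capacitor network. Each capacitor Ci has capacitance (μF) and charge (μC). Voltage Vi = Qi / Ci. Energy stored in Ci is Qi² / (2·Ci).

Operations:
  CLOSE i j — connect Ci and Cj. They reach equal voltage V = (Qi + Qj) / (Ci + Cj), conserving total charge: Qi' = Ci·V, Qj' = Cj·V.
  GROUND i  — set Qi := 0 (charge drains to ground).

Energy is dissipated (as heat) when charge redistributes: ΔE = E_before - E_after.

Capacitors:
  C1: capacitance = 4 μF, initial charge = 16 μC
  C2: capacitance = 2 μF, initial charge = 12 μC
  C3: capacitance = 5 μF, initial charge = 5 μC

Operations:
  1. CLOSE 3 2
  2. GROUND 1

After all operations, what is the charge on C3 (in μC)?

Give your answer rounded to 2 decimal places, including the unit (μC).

Initial: C1(4μF, Q=16μC, V=4.00V), C2(2μF, Q=12μC, V=6.00V), C3(5μF, Q=5μC, V=1.00V)
Op 1: CLOSE 3-2: Q_total=17.00, C_total=7.00, V=2.43; Q3=12.14, Q2=4.86; dissipated=17.857
Op 2: GROUND 1: Q1=0; energy lost=32.000
Final charges: Q1=0.00, Q2=4.86, Q3=12.14

Answer: 12.14 μC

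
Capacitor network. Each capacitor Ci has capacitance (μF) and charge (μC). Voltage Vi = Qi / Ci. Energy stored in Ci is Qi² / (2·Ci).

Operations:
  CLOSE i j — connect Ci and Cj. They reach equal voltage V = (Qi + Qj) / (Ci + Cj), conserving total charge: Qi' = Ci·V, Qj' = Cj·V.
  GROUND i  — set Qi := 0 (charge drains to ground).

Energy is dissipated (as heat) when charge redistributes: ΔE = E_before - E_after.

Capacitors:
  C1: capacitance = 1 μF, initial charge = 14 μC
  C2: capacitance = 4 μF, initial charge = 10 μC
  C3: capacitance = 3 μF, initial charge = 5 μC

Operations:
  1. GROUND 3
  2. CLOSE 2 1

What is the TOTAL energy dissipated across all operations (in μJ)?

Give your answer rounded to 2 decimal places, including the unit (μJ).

Answer: 57.07 μJ

Derivation:
Initial: C1(1μF, Q=14μC, V=14.00V), C2(4μF, Q=10μC, V=2.50V), C3(3μF, Q=5μC, V=1.67V)
Op 1: GROUND 3: Q3=0; energy lost=4.167
Op 2: CLOSE 2-1: Q_total=24.00, C_total=5.00, V=4.80; Q2=19.20, Q1=4.80; dissipated=52.900
Total dissipated: 57.067 μJ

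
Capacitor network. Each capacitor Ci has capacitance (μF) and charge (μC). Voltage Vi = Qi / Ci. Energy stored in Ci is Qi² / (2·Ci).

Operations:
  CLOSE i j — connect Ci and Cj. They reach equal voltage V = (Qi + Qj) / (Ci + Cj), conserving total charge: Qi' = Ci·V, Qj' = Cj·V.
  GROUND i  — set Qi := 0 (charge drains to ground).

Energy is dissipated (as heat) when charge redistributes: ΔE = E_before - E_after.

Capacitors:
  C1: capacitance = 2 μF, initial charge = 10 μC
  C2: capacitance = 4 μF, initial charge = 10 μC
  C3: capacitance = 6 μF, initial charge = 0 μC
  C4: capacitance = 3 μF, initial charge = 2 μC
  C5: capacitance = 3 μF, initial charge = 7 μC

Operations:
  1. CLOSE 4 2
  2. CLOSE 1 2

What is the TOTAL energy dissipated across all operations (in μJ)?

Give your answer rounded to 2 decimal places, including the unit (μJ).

Answer: 10.08 μJ

Derivation:
Initial: C1(2μF, Q=10μC, V=5.00V), C2(4μF, Q=10μC, V=2.50V), C3(6μF, Q=0μC, V=0.00V), C4(3μF, Q=2μC, V=0.67V), C5(3μF, Q=7μC, V=2.33V)
Op 1: CLOSE 4-2: Q_total=12.00, C_total=7.00, V=1.71; Q4=5.14, Q2=6.86; dissipated=2.881
Op 2: CLOSE 1-2: Q_total=16.86, C_total=6.00, V=2.81; Q1=5.62, Q2=11.24; dissipated=7.197
Total dissipated: 10.078 μJ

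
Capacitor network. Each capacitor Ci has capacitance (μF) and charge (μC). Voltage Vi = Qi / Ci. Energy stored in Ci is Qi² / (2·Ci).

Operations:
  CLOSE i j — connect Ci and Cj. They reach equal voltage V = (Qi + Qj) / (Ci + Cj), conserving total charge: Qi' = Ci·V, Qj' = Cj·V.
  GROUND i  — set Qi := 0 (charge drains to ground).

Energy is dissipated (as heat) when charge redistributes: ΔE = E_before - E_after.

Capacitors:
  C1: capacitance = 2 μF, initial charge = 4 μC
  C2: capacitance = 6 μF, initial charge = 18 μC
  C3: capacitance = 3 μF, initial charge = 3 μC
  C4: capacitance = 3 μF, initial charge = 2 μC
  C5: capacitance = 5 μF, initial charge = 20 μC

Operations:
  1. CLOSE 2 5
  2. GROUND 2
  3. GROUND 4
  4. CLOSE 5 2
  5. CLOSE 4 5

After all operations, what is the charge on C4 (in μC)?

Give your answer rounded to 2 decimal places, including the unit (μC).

Initial: C1(2μF, Q=4μC, V=2.00V), C2(6μF, Q=18μC, V=3.00V), C3(3μF, Q=3μC, V=1.00V), C4(3μF, Q=2μC, V=0.67V), C5(5μF, Q=20μC, V=4.00V)
Op 1: CLOSE 2-5: Q_total=38.00, C_total=11.00, V=3.45; Q2=20.73, Q5=17.27; dissipated=1.364
Op 2: GROUND 2: Q2=0; energy lost=35.802
Op 3: GROUND 4: Q4=0; energy lost=0.667
Op 4: CLOSE 5-2: Q_total=17.27, C_total=11.00, V=1.57; Q5=7.85, Q2=9.42; dissipated=16.273
Op 5: CLOSE 4-5: Q_total=7.85, C_total=8.00, V=0.98; Q4=2.94, Q5=4.91; dissipated=2.312
Final charges: Q1=4.00, Q2=9.42, Q3=3.00, Q4=2.94, Q5=4.91

Answer: 2.94 μC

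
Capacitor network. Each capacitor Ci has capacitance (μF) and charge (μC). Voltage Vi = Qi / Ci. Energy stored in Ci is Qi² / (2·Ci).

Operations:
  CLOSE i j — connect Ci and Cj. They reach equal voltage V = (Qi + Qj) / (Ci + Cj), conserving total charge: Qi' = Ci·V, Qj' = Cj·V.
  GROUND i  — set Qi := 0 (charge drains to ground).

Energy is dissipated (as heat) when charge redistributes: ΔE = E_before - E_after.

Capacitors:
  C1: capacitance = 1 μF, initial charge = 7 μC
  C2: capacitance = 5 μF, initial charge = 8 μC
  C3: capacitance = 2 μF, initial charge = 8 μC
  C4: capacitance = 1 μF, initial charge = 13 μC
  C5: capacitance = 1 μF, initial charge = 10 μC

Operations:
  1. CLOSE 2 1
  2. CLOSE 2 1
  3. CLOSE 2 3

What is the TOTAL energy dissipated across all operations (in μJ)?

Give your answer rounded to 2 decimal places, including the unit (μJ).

Answer: 13.76 μJ

Derivation:
Initial: C1(1μF, Q=7μC, V=7.00V), C2(5μF, Q=8μC, V=1.60V), C3(2μF, Q=8μC, V=4.00V), C4(1μF, Q=13μC, V=13.00V), C5(1μF, Q=10μC, V=10.00V)
Op 1: CLOSE 2-1: Q_total=15.00, C_total=6.00, V=2.50; Q2=12.50, Q1=2.50; dissipated=12.150
Op 2: CLOSE 2-1: Q_total=15.00, C_total=6.00, V=2.50; Q2=12.50, Q1=2.50; dissipated=0.000
Op 3: CLOSE 2-3: Q_total=20.50, C_total=7.00, V=2.93; Q2=14.64, Q3=5.86; dissipated=1.607
Total dissipated: 13.757 μJ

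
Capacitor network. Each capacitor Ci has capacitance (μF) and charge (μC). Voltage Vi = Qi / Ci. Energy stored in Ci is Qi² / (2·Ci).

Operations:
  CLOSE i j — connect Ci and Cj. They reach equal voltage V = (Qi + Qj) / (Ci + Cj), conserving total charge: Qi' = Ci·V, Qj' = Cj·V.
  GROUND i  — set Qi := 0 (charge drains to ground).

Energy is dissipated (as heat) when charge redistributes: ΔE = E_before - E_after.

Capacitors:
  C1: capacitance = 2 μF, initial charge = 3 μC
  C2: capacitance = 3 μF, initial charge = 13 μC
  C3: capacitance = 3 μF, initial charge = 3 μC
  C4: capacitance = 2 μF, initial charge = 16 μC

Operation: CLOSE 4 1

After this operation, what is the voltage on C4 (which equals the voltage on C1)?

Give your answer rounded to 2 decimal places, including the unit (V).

Answer: 4.75 V

Derivation:
Initial: C1(2μF, Q=3μC, V=1.50V), C2(3μF, Q=13μC, V=4.33V), C3(3μF, Q=3μC, V=1.00V), C4(2μF, Q=16μC, V=8.00V)
Op 1: CLOSE 4-1: Q_total=19.00, C_total=4.00, V=4.75; Q4=9.50, Q1=9.50; dissipated=21.125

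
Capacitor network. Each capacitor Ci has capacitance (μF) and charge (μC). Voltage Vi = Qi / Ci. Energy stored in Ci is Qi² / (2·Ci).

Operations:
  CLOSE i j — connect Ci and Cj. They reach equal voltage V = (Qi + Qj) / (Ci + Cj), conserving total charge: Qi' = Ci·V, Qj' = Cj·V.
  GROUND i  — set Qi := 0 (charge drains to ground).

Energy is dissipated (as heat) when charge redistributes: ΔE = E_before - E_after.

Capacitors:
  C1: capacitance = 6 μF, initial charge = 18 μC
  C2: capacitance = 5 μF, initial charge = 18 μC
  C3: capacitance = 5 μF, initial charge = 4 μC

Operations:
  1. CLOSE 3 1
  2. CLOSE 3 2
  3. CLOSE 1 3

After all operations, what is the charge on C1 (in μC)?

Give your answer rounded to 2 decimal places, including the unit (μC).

Answer: 14.18 μC

Derivation:
Initial: C1(6μF, Q=18μC, V=3.00V), C2(5μF, Q=18μC, V=3.60V), C3(5μF, Q=4μC, V=0.80V)
Op 1: CLOSE 3-1: Q_total=22.00, C_total=11.00, V=2.00; Q3=10.00, Q1=12.00; dissipated=6.600
Op 2: CLOSE 3-2: Q_total=28.00, C_total=10.00, V=2.80; Q3=14.00, Q2=14.00; dissipated=3.200
Op 3: CLOSE 1-3: Q_total=26.00, C_total=11.00, V=2.36; Q1=14.18, Q3=11.82; dissipated=0.873
Final charges: Q1=14.18, Q2=14.00, Q3=11.82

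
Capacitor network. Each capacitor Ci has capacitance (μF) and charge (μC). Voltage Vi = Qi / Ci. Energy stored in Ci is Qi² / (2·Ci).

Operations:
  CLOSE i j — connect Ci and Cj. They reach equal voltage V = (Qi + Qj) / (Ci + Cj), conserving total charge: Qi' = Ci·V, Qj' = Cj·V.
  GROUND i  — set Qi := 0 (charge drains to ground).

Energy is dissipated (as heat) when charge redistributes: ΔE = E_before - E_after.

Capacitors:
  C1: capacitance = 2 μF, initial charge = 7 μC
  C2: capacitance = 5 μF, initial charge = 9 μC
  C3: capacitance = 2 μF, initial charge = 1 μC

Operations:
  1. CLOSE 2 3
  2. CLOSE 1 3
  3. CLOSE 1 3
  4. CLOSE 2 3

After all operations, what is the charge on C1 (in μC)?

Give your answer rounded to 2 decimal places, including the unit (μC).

Answer: 4.93 μC

Derivation:
Initial: C1(2μF, Q=7μC, V=3.50V), C2(5μF, Q=9μC, V=1.80V), C3(2μF, Q=1μC, V=0.50V)
Op 1: CLOSE 2-3: Q_total=10.00, C_total=7.00, V=1.43; Q2=7.14, Q3=2.86; dissipated=1.207
Op 2: CLOSE 1-3: Q_total=9.86, C_total=4.00, V=2.46; Q1=4.93, Q3=4.93; dissipated=2.145
Op 3: CLOSE 1-3: Q_total=9.86, C_total=4.00, V=2.46; Q1=4.93, Q3=4.93; dissipated=0.000
Op 4: CLOSE 2-3: Q_total=12.07, C_total=7.00, V=1.72; Q2=8.62, Q3=3.45; dissipated=0.766
Final charges: Q1=4.93, Q2=8.62, Q3=3.45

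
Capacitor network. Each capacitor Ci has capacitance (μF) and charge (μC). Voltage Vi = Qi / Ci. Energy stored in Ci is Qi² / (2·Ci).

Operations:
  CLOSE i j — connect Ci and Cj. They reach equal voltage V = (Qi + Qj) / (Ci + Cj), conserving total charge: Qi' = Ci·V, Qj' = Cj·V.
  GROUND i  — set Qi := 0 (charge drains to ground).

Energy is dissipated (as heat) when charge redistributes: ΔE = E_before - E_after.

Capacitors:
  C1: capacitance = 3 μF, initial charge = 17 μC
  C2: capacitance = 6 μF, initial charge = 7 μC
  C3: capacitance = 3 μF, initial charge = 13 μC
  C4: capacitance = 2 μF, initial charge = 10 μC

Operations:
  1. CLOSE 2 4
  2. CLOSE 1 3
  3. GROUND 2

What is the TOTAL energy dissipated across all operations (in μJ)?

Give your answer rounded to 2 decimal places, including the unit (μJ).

Initial: C1(3μF, Q=17μC, V=5.67V), C2(6μF, Q=7μC, V=1.17V), C3(3μF, Q=13μC, V=4.33V), C4(2μF, Q=10μC, V=5.00V)
Op 1: CLOSE 2-4: Q_total=17.00, C_total=8.00, V=2.12; Q2=12.75, Q4=4.25; dissipated=11.021
Op 2: CLOSE 1-3: Q_total=30.00, C_total=6.00, V=5.00; Q1=15.00, Q3=15.00; dissipated=1.333
Op 3: GROUND 2: Q2=0; energy lost=13.547
Total dissipated: 25.901 μJ

Answer: 25.90 μJ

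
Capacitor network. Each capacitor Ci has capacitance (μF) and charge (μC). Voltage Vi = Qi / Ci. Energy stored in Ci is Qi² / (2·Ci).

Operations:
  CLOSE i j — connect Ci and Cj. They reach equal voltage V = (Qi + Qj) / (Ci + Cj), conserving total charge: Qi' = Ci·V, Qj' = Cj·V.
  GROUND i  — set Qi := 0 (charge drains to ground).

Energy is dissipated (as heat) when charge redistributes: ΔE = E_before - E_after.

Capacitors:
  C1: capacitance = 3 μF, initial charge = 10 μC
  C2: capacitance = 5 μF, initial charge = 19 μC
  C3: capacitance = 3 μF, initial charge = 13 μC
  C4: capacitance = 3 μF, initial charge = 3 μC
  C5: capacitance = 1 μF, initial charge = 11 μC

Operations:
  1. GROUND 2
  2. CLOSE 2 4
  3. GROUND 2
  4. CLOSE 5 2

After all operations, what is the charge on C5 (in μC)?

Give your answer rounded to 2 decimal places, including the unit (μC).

Answer: 1.83 μC

Derivation:
Initial: C1(3μF, Q=10μC, V=3.33V), C2(5μF, Q=19μC, V=3.80V), C3(3μF, Q=13μC, V=4.33V), C4(3μF, Q=3μC, V=1.00V), C5(1μF, Q=11μC, V=11.00V)
Op 1: GROUND 2: Q2=0; energy lost=36.100
Op 2: CLOSE 2-4: Q_total=3.00, C_total=8.00, V=0.38; Q2=1.88, Q4=1.12; dissipated=0.938
Op 3: GROUND 2: Q2=0; energy lost=0.352
Op 4: CLOSE 5-2: Q_total=11.00, C_total=6.00, V=1.83; Q5=1.83, Q2=9.17; dissipated=50.417
Final charges: Q1=10.00, Q2=9.17, Q3=13.00, Q4=1.12, Q5=1.83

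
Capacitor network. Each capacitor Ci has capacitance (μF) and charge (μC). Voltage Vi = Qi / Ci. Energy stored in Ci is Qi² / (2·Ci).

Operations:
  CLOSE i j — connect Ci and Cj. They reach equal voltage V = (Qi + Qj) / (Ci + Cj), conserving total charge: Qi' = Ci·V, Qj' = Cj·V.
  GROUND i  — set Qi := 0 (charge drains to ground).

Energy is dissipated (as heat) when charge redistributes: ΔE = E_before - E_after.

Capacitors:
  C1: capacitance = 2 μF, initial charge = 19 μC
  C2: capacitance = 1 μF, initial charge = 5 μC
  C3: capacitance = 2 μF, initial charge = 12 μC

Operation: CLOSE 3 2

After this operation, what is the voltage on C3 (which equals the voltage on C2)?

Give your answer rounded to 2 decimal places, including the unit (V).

Answer: 5.67 V

Derivation:
Initial: C1(2μF, Q=19μC, V=9.50V), C2(1μF, Q=5μC, V=5.00V), C3(2μF, Q=12μC, V=6.00V)
Op 1: CLOSE 3-2: Q_total=17.00, C_total=3.00, V=5.67; Q3=11.33, Q2=5.67; dissipated=0.333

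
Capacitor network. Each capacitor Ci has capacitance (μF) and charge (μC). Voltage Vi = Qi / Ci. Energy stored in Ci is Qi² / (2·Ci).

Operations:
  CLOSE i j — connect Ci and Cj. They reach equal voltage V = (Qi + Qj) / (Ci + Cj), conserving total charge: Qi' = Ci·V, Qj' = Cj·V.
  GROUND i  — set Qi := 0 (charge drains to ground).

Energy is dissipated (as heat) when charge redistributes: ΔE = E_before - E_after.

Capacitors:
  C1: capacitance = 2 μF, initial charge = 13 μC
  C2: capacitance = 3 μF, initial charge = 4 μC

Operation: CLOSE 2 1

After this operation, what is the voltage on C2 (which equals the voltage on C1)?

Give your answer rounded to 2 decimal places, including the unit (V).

Answer: 3.40 V

Derivation:
Initial: C1(2μF, Q=13μC, V=6.50V), C2(3μF, Q=4μC, V=1.33V)
Op 1: CLOSE 2-1: Q_total=17.00, C_total=5.00, V=3.40; Q2=10.20, Q1=6.80; dissipated=16.017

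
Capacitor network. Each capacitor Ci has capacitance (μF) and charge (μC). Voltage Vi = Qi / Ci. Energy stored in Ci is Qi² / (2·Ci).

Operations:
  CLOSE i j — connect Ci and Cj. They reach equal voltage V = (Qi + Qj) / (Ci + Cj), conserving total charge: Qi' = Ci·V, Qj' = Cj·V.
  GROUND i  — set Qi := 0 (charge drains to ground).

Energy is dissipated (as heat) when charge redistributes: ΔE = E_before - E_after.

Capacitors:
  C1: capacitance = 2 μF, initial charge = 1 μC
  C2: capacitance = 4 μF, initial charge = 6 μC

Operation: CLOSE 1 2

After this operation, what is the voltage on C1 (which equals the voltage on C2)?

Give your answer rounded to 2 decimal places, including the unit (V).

Answer: 1.17 V

Derivation:
Initial: C1(2μF, Q=1μC, V=0.50V), C2(4μF, Q=6μC, V=1.50V)
Op 1: CLOSE 1-2: Q_total=7.00, C_total=6.00, V=1.17; Q1=2.33, Q2=4.67; dissipated=0.667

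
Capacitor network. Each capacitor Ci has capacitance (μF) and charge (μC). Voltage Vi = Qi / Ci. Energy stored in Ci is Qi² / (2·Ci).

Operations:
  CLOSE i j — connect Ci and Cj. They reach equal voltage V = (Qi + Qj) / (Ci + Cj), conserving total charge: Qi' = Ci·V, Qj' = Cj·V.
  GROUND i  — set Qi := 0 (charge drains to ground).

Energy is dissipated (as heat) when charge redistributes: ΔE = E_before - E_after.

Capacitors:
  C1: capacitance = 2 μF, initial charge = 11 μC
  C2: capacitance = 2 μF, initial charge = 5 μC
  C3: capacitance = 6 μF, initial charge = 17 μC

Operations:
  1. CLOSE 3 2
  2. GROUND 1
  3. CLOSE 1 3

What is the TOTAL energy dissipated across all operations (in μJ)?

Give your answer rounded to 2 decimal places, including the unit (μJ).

Initial: C1(2μF, Q=11μC, V=5.50V), C2(2μF, Q=5μC, V=2.50V), C3(6μF, Q=17μC, V=2.83V)
Op 1: CLOSE 3-2: Q_total=22.00, C_total=8.00, V=2.75; Q3=16.50, Q2=5.50; dissipated=0.083
Op 2: GROUND 1: Q1=0; energy lost=30.250
Op 3: CLOSE 1-3: Q_total=16.50, C_total=8.00, V=2.06; Q1=4.12, Q3=12.38; dissipated=5.672
Total dissipated: 36.005 μJ

Answer: 36.01 μJ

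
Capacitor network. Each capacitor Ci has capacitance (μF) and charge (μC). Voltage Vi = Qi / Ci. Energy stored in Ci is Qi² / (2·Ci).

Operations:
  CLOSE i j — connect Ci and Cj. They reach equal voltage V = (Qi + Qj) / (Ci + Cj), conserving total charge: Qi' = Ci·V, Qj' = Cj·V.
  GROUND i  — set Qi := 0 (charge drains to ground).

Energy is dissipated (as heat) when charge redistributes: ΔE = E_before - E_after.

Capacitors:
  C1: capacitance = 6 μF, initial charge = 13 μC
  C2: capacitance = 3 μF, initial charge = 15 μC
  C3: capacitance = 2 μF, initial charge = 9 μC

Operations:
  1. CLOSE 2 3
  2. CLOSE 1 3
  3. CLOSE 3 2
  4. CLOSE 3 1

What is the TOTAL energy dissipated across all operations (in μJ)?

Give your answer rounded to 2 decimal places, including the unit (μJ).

Initial: C1(6μF, Q=13μC, V=2.17V), C2(3μF, Q=15μC, V=5.00V), C3(2μF, Q=9μC, V=4.50V)
Op 1: CLOSE 2-3: Q_total=24.00, C_total=5.00, V=4.80; Q2=14.40, Q3=9.60; dissipated=0.150
Op 2: CLOSE 1-3: Q_total=22.60, C_total=8.00, V=2.83; Q1=16.95, Q3=5.65; dissipated=5.201
Op 3: CLOSE 3-2: Q_total=20.05, C_total=5.00, V=4.01; Q3=8.02, Q2=12.03; dissipated=2.340
Op 4: CLOSE 3-1: Q_total=24.97, C_total=8.00, V=3.12; Q3=6.24, Q1=18.73; dissipated=1.053
Total dissipated: 8.744 μJ

Answer: 8.74 μJ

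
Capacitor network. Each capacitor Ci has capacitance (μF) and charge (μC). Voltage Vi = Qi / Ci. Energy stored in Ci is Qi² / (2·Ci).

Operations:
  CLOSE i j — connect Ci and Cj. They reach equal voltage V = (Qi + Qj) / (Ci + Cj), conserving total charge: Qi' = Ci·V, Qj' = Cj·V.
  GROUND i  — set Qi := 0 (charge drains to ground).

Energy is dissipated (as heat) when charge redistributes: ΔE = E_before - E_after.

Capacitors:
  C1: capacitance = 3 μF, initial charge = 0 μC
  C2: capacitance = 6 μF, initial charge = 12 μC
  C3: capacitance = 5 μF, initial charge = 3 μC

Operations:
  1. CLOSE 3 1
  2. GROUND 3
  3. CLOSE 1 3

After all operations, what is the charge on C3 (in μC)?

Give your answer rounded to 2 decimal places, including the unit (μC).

Answer: 0.70 μC

Derivation:
Initial: C1(3μF, Q=0μC, V=0.00V), C2(6μF, Q=12μC, V=2.00V), C3(5μF, Q=3μC, V=0.60V)
Op 1: CLOSE 3-1: Q_total=3.00, C_total=8.00, V=0.38; Q3=1.88, Q1=1.12; dissipated=0.338
Op 2: GROUND 3: Q3=0; energy lost=0.352
Op 3: CLOSE 1-3: Q_total=1.12, C_total=8.00, V=0.14; Q1=0.42, Q3=0.70; dissipated=0.132
Final charges: Q1=0.42, Q2=12.00, Q3=0.70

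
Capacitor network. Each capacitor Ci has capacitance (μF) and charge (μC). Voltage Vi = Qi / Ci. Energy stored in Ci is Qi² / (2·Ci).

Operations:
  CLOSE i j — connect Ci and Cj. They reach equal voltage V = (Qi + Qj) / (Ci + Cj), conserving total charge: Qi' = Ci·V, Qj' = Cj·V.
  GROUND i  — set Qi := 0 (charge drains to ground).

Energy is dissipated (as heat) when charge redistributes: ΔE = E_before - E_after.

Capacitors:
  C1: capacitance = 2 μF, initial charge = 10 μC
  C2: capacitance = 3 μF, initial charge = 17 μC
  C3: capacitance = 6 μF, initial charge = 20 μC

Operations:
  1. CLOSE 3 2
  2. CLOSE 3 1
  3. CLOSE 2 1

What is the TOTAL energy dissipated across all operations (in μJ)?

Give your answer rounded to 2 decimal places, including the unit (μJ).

Initial: C1(2μF, Q=10μC, V=5.00V), C2(3μF, Q=17μC, V=5.67V), C3(6μF, Q=20μC, V=3.33V)
Op 1: CLOSE 3-2: Q_total=37.00, C_total=9.00, V=4.11; Q3=24.67, Q2=12.33; dissipated=5.444
Op 2: CLOSE 3-1: Q_total=34.67, C_total=8.00, V=4.33; Q3=26.00, Q1=8.67; dissipated=0.593
Op 3: CLOSE 2-1: Q_total=21.00, C_total=5.00, V=4.20; Q2=12.60, Q1=8.40; dissipated=0.030
Total dissipated: 6.067 μJ

Answer: 6.07 μJ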